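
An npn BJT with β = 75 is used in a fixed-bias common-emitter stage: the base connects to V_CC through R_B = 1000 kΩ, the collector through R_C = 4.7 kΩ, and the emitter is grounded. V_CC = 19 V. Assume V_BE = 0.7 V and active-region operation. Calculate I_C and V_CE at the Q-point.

Base loop: V_CC = I_B·R_B + V_BE, so I_B = (19 − 0.7)/1000 kΩ = 0.0183 mA.
In the active region I_C = β·I_B = 75 × 0.0183 = 1.37 mA.
Collector loop: V_CE = V_CC − I_C·R_C = 19 − 1.37×4.7 = 12.5 V.
Since V_CE = 12.5 V > V_CE(sat) ≈ 0.2 V, the transistor is in the active region as assumed.

I_C ≈ 1.4 mA, V_CE ≈ 13 V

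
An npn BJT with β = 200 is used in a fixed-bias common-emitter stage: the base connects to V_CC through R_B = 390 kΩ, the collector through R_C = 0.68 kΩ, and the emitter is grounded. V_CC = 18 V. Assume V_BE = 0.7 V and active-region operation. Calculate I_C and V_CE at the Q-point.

I_C ≈ 8.9 mA, V_CE ≈ 12 V

Base loop: V_CC = I_B·R_B + V_BE, so I_B = (18 − 0.7)/390 kΩ = 0.0444 mA.
In the active region I_C = β·I_B = 200 × 0.0444 = 8.87 mA.
Collector loop: V_CE = V_CC − I_C·R_C = 18 − 8.87×0.68 = 12 V.
Since V_CE = 12 V > V_CE(sat) ≈ 0.2 V, the transistor is in the active region as assumed.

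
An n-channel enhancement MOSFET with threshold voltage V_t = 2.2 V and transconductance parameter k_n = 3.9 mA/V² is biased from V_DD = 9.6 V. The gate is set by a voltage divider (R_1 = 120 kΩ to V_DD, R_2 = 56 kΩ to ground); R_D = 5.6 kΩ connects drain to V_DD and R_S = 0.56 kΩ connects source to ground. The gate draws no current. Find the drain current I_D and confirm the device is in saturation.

V_G = V_DD·R_2/(R_1+R_2) = 9.6×56/176 = 3.05 V.
Assume saturation: I_D = (k_n/2)(V_GS − V_t)² with V_GS = V_G − I_D·R_S = 3.05 − 0.56·I_D.
Substituting gives 0.612·I_D² − 2.87·I_D + 1.42 = 0, with roots I_D = 0.565 or 4.12 mA.
The root I_D = 4.12 mA gives V_GS = 0.746 V ≤ V_t, so take I_D = 0.565 mA.
Then V_GS = 2.74 V and V_DS = V_DD − I_D(R_D+R_S) = 9.6 − 0.565×6.16 = 6.12 V.
Saturation requires V_DS ≥ V_GS − V_t = 0.538 V; 6.12 ≥ 0.538 ✓.

I_D ≈ 0.56 mA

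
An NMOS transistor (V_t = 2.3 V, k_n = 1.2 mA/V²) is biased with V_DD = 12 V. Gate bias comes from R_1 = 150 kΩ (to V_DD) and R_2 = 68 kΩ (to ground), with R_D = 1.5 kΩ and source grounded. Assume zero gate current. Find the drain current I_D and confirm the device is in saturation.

V_G = V_DD·R_2/(R_1+R_2) = 12×68/218 = 3.74 V. With the source grounded, V_GS = V_G = 3.74 V.
Assume saturation: I_D = (k_n/2)(V_GS − V_t)² = (1.2/2)×(3.74 − 2.3)² = 0.6×1.44² = 1.25 mA.
V_DS = V_DD − I_D·R_D = 12 − 1.25×1.5 = 10.1 V.
Saturation requires V_DS ≥ V_GS − V_t = 1.44 V; 10.1 ≥ 1.44 ✓.

I_D ≈ 1.2 mA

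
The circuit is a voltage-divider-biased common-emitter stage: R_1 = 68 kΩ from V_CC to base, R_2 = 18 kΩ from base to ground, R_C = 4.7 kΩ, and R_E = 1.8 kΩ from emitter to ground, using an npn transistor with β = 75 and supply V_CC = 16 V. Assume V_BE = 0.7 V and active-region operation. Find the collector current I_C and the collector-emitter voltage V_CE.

Thevenize the base divider: V_Th = V_CC·R_2/(R_1+R_2) = 16×18/86 = 3.35 V, R_Th = R_1‖R_2 = 14.2 kΩ.
Base-emitter loop: V_Th = I_B·R_Th + V_BE + (β+1)I_B·R_E, so I_B = (3.35 − 0.7) / (14.2 + 76×1.8) = 0.0175 mA.
I_C = β·I_B = 75×0.0175 = 1.32 mA, and I_E = (β+1)I_B = 1.33 mA.
V_CE = V_CC − I_C·R_C − I_E·R_E = 16 − 1.32×4.7 − 1.33×1.8 = 7.42 V.
V_CE = 7.42 V > 0.2 V confirms active-region operation.

I_C ≈ 1.3 mA, V_CE ≈ 7.4 V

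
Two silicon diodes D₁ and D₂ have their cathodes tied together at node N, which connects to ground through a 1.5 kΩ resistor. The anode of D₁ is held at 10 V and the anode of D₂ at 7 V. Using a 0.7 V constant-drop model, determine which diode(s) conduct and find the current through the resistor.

Only D₁ conducts; I_R ≈ 6.2 mA

Assume both conduct. Then node N would need to be at both 10−0.7 = 9.3 V and 7−0.7 = 6.3 V, which is impossible.
Assume only D₁ conducts: V_N = 10 − 0.7 = 9.3 V, so I_R = 9.3/1.5 = 6.2 mA.
Check D₂: its anode-to-cathode voltage is 7 − 9.3 = -2.3 V < 0.7 V, so it is off. The assumption is consistent.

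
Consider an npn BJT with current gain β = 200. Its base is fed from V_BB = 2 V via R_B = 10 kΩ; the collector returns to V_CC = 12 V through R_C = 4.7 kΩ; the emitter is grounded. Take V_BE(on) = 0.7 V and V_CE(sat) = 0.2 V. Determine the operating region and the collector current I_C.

saturation; I_C ≈ 2.5 mA

Assume active: I_B = (2 − 0.7)/10 = 0.13 mA, giving I_C = β·I_B = 26 mA.
But then V_CE = 12 − 26×4.7 = -110 V < V_CE(sat) = 0.2 V — impossible in the active region.
So the transistor is saturated. With V_CE = 0.2 V, I_C = (V_CC − 0.2)/R_C = 11.8/4.7 = 2.51 mA.
Check: β·I_B = 26 mA > I_C = 2.51 mA, confirming saturation.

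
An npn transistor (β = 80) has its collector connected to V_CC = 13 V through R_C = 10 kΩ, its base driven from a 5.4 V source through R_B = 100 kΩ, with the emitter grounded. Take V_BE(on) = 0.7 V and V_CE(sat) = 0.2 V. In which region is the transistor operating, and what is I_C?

saturation; I_C ≈ 1.3 mA

Assume active: I_B = (5.4 − 0.7)/100 = 0.047 mA, giving I_C = β·I_B = 3.76 mA.
But then V_CE = 13 − 3.76×10 = -24.6 V < V_CE(sat) = 0.2 V — impossible in the active region.
So the transistor is saturated. With V_CE = 0.2 V, I_C = (V_CC − 0.2)/R_C = 12.8/10 = 1.28 mA.
Check: β·I_B = 3.76 mA > I_C = 1.28 mA, confirming saturation.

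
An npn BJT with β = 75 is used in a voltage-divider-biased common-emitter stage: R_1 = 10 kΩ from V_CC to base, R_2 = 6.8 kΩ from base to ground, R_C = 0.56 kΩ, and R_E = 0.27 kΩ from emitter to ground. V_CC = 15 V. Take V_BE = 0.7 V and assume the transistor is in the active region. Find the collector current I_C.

Thevenize the base divider: V_Th = V_CC·R_2/(R_1+R_2) = 15×6.8/16.8 = 6.07 V, R_Th = R_1‖R_2 = 4.05 kΩ.
Base-emitter loop: V_Th = I_B·R_Th + V_BE + (β+1)I_B·R_E, so I_B = (6.07 − 0.7) / (4.05 + 76×0.27) = 0.219 mA.
I_C = β·I_B = 75×0.219 = 16.4 mA, and I_E = (β+1)I_B = 16.6 mA.
V_CE = V_CC − I_C·R_C − I_E·R_E = 15 − 16.4×0.56 − 16.6×0.27 = 1.33 V.
V_CE = 1.33 V > 0.2 V confirms active-region operation.

I_C ≈ 16 mA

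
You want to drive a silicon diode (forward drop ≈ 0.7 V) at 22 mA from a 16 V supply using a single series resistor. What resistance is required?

R ≈ 0.7 kΩ

The resistor drops V_S − V_D = 16 − 0.7 = 15.3 V at 22 mA.
R = 15.3 V / 22 mA = 0.695 kΩ.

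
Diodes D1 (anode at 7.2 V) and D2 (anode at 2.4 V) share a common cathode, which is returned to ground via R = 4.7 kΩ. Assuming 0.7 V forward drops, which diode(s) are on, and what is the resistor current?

Assume both conduct. Then node N would need to be at both 7.2−0.7 = 6.5 V and 2.4−0.7 = 1.7 V, which is impossible.
Assume only D1 conducts: V_N = 7.2 − 0.7 = 6.5 V, so I_R = 6.5/4.7 = 1.38 mA.
Check D2: its anode-to-cathode voltage is 2.4 − 6.5 = -4.1 V < 0.7 V, so it is off. The assumption is consistent.

Only D1 conducts; I_R ≈ 1.4 mA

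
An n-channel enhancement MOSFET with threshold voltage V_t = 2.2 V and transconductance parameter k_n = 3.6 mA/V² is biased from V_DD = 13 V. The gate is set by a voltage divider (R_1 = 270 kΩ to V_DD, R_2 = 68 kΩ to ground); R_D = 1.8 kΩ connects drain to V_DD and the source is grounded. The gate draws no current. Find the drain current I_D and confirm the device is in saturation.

V_G = V_DD·R_2/(R_1+R_2) = 13×68/338 = 2.62 V. With the source grounded, V_GS = V_G = 2.62 V.
Assume saturation: I_D = (k_n/2)(V_GS − V_t)² = (3.6/2)×(2.62 − 2.2)² = 1.8×0.415² = 0.311 mA.
V_DS = V_DD − I_D·R_D = 13 − 0.311×1.8 = 12.4 V.
Saturation requires V_DS ≥ V_GS − V_t = 0.415 V; 12.4 ≥ 0.415 ✓.

I_D ≈ 0.31 mA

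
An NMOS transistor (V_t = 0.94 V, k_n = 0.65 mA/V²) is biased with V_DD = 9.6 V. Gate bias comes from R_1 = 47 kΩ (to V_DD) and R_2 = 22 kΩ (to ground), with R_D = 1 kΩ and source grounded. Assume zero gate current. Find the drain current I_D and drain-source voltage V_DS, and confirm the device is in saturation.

I_D ≈ 1.5 mA, V_DS ≈ 8.1 V

V_G = V_DD·R_2/(R_1+R_2) = 9.6×22/69 = 3.06 V. With the source grounded, V_GS = V_G = 3.06 V.
Assume saturation: I_D = (k_n/2)(V_GS − V_t)² = (0.65/2)×(3.06 − 0.94)² = 0.325×2.12² = 1.46 mA.
V_DS = V_DD − I_D·R_D = 9.6 − 1.46×1 = 8.14 V.
Saturation requires V_DS ≥ V_GS − V_t = 2.12 V; 8.14 ≥ 2.12 ✓.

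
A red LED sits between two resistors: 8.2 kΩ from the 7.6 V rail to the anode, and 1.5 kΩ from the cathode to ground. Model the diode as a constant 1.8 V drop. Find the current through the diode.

The two resistors are in series with the diode, so KVL gives 7.6 = I·8.2 + 1.8 + I·1.5.
I = (7.6 − 1.8) / (8.2 + 1.5) kΩ = 5.8 / 9.7 = 0.598 mA.

I ≈ 0.6 mA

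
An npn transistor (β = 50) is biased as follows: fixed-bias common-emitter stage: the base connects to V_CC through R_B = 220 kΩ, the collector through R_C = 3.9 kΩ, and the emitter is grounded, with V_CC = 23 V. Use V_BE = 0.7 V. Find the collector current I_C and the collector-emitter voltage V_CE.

I_C ≈ 5.1 mA, V_CE ≈ 3.2 V

Base loop: V_CC = I_B·R_B + V_BE, so I_B = (23 − 0.7)/220 kΩ = 0.101 mA.
In the active region I_C = β·I_B = 50 × 0.101 = 5.07 mA.
Collector loop: V_CE = V_CC − I_C·R_C = 23 − 5.07×3.9 = 3.23 V.
Since V_CE = 3.23 V > V_CE(sat) ≈ 0.2 V, the transistor is in the active region as assumed.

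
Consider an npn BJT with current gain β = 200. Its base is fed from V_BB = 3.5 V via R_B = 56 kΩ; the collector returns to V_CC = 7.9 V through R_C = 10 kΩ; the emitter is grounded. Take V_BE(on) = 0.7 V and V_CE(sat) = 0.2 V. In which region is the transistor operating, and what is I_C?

saturation; I_C ≈ 0.77 mA

Assume active: I_B = (3.5 − 0.7)/56 = 0.05 mA, giving I_C = β·I_B = 10 mA.
But then V_CE = 7.9 − 10×10 = -92.1 V < V_CE(sat) = 0.2 V — impossible in the active region.
So the transistor is saturated. With V_CE = 0.2 V, I_C = (V_CC − 0.2)/R_C = 7.7/10 = 0.77 mA.
Check: β·I_B = 10 mA > I_C = 0.77 mA, confirming saturation.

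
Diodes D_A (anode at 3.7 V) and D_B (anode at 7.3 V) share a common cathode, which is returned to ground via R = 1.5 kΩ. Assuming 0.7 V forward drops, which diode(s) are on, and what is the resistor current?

Assume both conduct. Then node N would need to be at both 3.7−0.7 = 3 V and 7.3−0.7 = 6.6 V, which is impossible.
Assume only D_B conducts: V_N = 7.3 − 0.7 = 6.6 V, so I_R = 6.6/1.5 = 4.4 mA.
Check D_A: its anode-to-cathode voltage is 3.7 − 6.6 = -2.9 V < 0.7 V, so it is off. The assumption is consistent.

Only D_B conducts; I_R ≈ 4.4 mA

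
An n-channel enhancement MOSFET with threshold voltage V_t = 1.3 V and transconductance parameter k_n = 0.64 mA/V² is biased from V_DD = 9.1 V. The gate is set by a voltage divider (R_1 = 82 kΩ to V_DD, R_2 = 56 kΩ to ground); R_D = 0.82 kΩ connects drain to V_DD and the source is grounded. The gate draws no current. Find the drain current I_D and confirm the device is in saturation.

I_D ≈ 1.8 mA

V_G = V_DD·R_2/(R_1+R_2) = 9.1×56/138 = 3.69 V. With the source grounded, V_GS = V_G = 3.69 V.
Assume saturation: I_D = (k_n/2)(V_GS − V_t)² = (0.64/2)×(3.69 − 1.3)² = 0.32×2.39² = 1.83 mA.
V_DS = V_DD − I_D·R_D = 9.1 − 1.83×0.82 = 7.6 V.
Saturation requires V_DS ≥ V_GS − V_t = 2.39 V; 7.6 ≥ 2.39 ✓.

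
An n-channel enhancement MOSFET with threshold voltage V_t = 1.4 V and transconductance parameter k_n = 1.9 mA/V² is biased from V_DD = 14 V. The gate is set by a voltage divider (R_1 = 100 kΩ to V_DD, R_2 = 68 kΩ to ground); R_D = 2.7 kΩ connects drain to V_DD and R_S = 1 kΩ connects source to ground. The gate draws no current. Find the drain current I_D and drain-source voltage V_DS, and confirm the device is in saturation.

V_G = V_DD·R_2/(R_1+R_2) = 14×68/168 = 5.67 V.
Assume saturation: I_D = (k_n/2)(V_GS − V_t)² with V_GS = V_G − I_D·R_S = 5.67 − 1·I_D.
Substituting gives 0.95·I_D² − 9.11·I_D + 17.3 = 0, with roots I_D = 2.61 or 6.98 mA.
The root I_D = 6.98 mA gives V_GS = -1.31 V ≤ V_t, so take I_D = 2.61 mA.
Then V_GS = 3.06 V and V_DS = V_DD − I_D(R_D+R_S) = 14 − 2.61×3.7 = 4.35 V.
Saturation requires V_DS ≥ V_GS − V_t = 1.66 V; 4.35 ≥ 1.66 ✓.

I_D ≈ 2.6 mA, V_DS ≈ 4.3 V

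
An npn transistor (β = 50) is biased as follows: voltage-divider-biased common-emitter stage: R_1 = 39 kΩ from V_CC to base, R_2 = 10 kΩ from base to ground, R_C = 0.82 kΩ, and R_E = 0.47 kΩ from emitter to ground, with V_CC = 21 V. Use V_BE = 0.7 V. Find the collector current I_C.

I_C ≈ 5.6 mA

Thevenize the base divider: V_Th = V_CC·R_2/(R_1+R_2) = 21×10/49 = 4.29 V, R_Th = R_1‖R_2 = 7.96 kΩ.
Base-emitter loop: V_Th = I_B·R_Th + V_BE + (β+1)I_B·R_E, so I_B = (4.29 − 0.7) / (7.96 + 51×0.47) = 0.112 mA.
I_C = β·I_B = 50×0.112 = 5.62 mA, and I_E = (β+1)I_B = 5.73 mA.
V_CE = V_CC − I_C·R_C − I_E·R_E = 21 − 5.62×0.82 − 5.73×0.47 = 13.7 V.
V_CE = 13.7 V > 0.2 V confirms active-region operation.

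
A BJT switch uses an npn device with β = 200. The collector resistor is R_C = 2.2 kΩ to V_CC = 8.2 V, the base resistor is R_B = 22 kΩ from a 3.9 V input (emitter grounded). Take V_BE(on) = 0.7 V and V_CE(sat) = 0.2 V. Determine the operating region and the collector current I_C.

saturation; I_C ≈ 3.6 mA

Assume active: I_B = (3.9 − 0.7)/22 = 0.145 mA, giving I_C = β·I_B = 29.1 mA.
But then V_CE = 8.2 − 29.1×2.2 = -55.8 V < V_CE(sat) = 0.2 V — impossible in the active region.
So the transistor is saturated. With V_CE = 0.2 V, I_C = (V_CC − 0.2)/R_C = 8/2.2 = 3.64 mA.
Check: β·I_B = 29.1 mA > I_C = 3.64 mA, confirming saturation.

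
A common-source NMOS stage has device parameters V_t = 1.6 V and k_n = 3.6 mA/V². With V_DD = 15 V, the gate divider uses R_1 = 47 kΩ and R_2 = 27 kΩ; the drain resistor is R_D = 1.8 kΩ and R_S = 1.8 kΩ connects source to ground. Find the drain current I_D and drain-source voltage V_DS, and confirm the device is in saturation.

V_G = V_DD·R_2/(R_1+R_2) = 15×27/74 = 5.47 V.
Assume saturation: I_D = (k_n/2)(V_GS − V_t)² with V_GS = V_G − I_D·R_S = 5.47 − 1.8·I_D.
Substituting gives 5.83·I_D² − 26.1·I_D + 27 = 0, with roots I_D = 1.62 or 2.85 mA.
The root I_D = 2.85 mA gives V_GS = 0.342 V ≤ V_t, so take I_D = 1.62 mA.
Then V_GS = 2.55 V and V_DS = V_DD − I_D(R_D+R_S) = 15 − 1.62×3.6 = 9.15 V.
Saturation requires V_DS ≥ V_GS − V_t = 0.95 V; 9.15 ≥ 0.95 ✓.

I_D ≈ 1.6 mA, V_DS ≈ 9.2 V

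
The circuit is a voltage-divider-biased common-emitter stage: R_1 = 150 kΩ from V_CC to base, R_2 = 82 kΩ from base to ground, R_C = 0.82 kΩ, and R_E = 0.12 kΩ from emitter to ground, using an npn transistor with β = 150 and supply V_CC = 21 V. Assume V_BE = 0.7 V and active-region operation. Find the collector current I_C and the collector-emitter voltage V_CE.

I_C ≈ 14 mA, V_CE ≈ 7.7 V

Thevenize the base divider: V_Th = V_CC·R_2/(R_1+R_2) = 21×82/232 = 7.42 V, R_Th = R_1‖R_2 = 53 kΩ.
Base-emitter loop: V_Th = I_B·R_Th + V_BE + (β+1)I_B·R_E, so I_B = (7.42 − 0.7) / (53 + 151×0.12) = 0.0945 mA.
I_C = β·I_B = 150×0.0945 = 14.2 mA, and I_E = (β+1)I_B = 14.3 mA.
V_CE = V_CC − I_C·R_C − I_E·R_E = 21 − 14.2×0.82 − 14.3×0.12 = 7.66 V.
V_CE = 7.66 V > 0.2 V confirms active-region operation.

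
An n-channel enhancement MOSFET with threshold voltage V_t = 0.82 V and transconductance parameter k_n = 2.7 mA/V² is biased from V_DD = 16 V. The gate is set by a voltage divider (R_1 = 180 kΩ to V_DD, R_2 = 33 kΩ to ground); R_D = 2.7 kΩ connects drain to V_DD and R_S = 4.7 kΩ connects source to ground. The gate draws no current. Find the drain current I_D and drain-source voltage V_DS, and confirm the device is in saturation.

V_G = V_DD·R_2/(R_1+R_2) = 16×33/213 = 2.48 V.
Assume saturation: I_D = (k_n/2)(V_GS − V_t)² with V_GS = V_G − I_D·R_S = 2.48 − 4.7·I_D.
Substituting gives 29.8·I_D² − 22.1·I_D + 3.72 = 0, with roots I_D = 0.26 or 0.48 mA.
The root I_D = 0.48 mA gives V_GS = 0.224 V ≤ V_t, so take I_D = 0.26 mA.
Then V_GS = 1.26 V and V_DS = V_DD − I_D(R_D+R_S) = 16 − 0.26×7.4 = 14.1 V.
Saturation requires V_DS ≥ V_GS − V_t = 0.439 V; 14.1 ≥ 0.439 ✓.

I_D ≈ 0.26 mA, V_DS ≈ 14 V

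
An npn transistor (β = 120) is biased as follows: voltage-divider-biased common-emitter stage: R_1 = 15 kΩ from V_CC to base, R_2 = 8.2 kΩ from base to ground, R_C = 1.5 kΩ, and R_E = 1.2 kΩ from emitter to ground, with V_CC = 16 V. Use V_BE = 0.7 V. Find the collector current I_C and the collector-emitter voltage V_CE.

Thevenize the base divider: V_Th = V_CC·R_2/(R_1+R_2) = 16×8.2/23.2 = 5.66 V, R_Th = R_1‖R_2 = 5.3 kΩ.
Base-emitter loop: V_Th = I_B·R_Th + V_BE + (β+1)I_B·R_E, so I_B = (5.66 − 0.7) / (5.3 + 121×1.2) = 0.0329 mA.
I_C = β·I_B = 120×0.0329 = 3.95 mA, and I_E = (β+1)I_B = 3.98 mA.
V_CE = V_CC − I_C·R_C − I_E·R_E = 16 − 3.95×1.5 − 3.98×1.2 = 5.29 V.
V_CE = 5.29 V > 0.2 V confirms active-region operation.

I_C ≈ 4 mA, V_CE ≈ 5.3 V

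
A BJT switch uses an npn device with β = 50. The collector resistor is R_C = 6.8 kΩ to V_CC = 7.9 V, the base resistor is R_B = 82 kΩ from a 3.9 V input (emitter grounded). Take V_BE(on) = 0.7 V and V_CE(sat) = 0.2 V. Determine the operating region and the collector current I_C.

Assume active: I_B = (3.9 − 0.7)/82 = 0.039 mA, giving I_C = β·I_B = 1.95 mA.
But then V_CE = 7.9 − 1.95×6.8 = -5.37 V < V_CE(sat) = 0.2 V — impossible in the active region.
So the transistor is saturated. With V_CE = 0.2 V, I_C = (V_CC − 0.2)/R_C = 7.7/6.8 = 1.13 mA.
Check: β·I_B = 1.95 mA > I_C = 1.13 mA, confirming saturation.

saturation; I_C ≈ 1.1 mA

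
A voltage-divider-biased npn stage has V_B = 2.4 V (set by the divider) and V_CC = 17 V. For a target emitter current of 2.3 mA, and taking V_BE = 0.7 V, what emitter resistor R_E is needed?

R_E ≈ 0.74 kΩ

V_E = V_B − V_BE = 2.4 − 0.7 = 1.7 V.
R_E = V_E / I_E = 1.7 / 2.3 = 0.739 kΩ.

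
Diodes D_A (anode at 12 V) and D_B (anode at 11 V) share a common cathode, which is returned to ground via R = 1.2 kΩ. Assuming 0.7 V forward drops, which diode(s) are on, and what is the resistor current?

Only D_A conducts; I_R ≈ 9.4 mA

Assume both conduct. Then node N would need to be at both 12−0.7 = 11.3 V and 11−0.7 = 10.3 V, which is impossible.
Assume only D_A conducts: V_N = 12 − 0.7 = 11.3 V, so I_R = 11.3/1.2 = 9.42 mA.
Check D_B: its anode-to-cathode voltage is 11 − 11.3 = -0.3 V < 0.7 V, so it is off. The assumption is consistent.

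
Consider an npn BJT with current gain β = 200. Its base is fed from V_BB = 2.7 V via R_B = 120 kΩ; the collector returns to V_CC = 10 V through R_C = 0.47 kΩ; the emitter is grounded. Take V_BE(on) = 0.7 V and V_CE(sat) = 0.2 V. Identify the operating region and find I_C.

active; I_C ≈ 3.3 mA

Assume active. Base-emitter loop: I_B = (V_BB − V_BE)/R_B = (2.7 − 0.7)/120 = 0.0167 mA.
I_C = β·I_B = 200×0.0167 = 3.33 mA.
V_CE = V_CC − I_C·R_C = 10 − 3.33×0.47 = 8.43 V > V_CE(sat), so the active-region assumption holds.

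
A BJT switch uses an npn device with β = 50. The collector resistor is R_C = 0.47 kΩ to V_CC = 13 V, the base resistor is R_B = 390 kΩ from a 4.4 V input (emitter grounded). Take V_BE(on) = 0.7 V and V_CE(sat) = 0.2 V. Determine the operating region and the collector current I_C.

Assume active. Base-emitter loop: I_B = (V_BB − V_BE)/R_B = (4.4 − 0.7)/390 = 0.00949 mA.
I_C = β·I_B = 50×0.00949 = 0.474 mA.
V_CE = V_CC − I_C·R_C = 13 − 0.474×0.47 = 12.8 V > V_CE(sat), so the active-region assumption holds.

active; I_C ≈ 0.47 mA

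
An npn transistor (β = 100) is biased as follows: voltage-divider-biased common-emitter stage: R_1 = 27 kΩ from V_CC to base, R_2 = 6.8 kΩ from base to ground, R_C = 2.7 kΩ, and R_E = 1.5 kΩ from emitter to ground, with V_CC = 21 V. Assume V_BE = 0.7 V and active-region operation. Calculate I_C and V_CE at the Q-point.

Thevenize the base divider: V_Th = V_CC·R_2/(R_1+R_2) = 21×6.8/33.8 = 4.22 V, R_Th = R_1‖R_2 = 5.43 kΩ.
Base-emitter loop: V_Th = I_B·R_Th + V_BE + (β+1)I_B·R_E, so I_B = (4.22 − 0.7) / (5.43 + 101×1.5) = 0.0225 mA.
I_C = β·I_B = 100×0.0225 = 2.25 mA, and I_E = (β+1)I_B = 2.27 mA.
V_CE = V_CC − I_C·R_C − I_E·R_E = 21 − 2.25×2.7 − 2.27×1.5 = 11.5 V.
V_CE = 11.5 V > 0.2 V confirms active-region operation.

I_C ≈ 2.2 mA, V_CE ≈ 12 V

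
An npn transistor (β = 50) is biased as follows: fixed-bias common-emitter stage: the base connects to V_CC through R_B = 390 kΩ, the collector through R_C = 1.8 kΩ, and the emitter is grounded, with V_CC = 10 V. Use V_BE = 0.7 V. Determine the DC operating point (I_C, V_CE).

I_C ≈ 1.2 mA, V_CE ≈ 7.9 V

Base loop: V_CC = I_B·R_B + V_BE, so I_B = (10 − 0.7)/390 kΩ = 0.0238 mA.
In the active region I_C = β·I_B = 50 × 0.0238 = 1.19 mA.
Collector loop: V_CE = V_CC − I_C·R_C = 10 − 1.19×1.8 = 7.85 V.
Since V_CE = 7.85 V > V_CE(sat) ≈ 0.2 V, the transistor is in the active region as assumed.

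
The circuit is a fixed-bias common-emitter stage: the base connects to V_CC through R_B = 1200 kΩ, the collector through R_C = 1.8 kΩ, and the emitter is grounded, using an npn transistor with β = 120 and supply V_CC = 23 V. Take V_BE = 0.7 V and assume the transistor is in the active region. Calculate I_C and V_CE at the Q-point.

Base loop: V_CC = I_B·R_B + V_BE, so I_B = (23 − 0.7)/1200 kΩ = 0.0186 mA.
In the active region I_C = β·I_B = 120 × 0.0186 = 2.23 mA.
Collector loop: V_CE = V_CC − I_C·R_C = 23 − 2.23×1.8 = 19 V.
Since V_CE = 19 V > V_CE(sat) ≈ 0.2 V, the transistor is in the active region as assumed.

I_C ≈ 2.2 mA, V_CE ≈ 19 V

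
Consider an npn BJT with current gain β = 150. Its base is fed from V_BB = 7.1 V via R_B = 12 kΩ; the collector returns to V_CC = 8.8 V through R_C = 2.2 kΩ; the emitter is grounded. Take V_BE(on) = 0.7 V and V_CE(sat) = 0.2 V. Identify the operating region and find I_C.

Assume active: I_B = (7.1 − 0.7)/12 = 0.533 mA, giving I_C = β·I_B = 80 mA.
But then V_CE = 8.8 − 80×2.2 = -167 V < V_CE(sat) = 0.2 V — impossible in the active region.
So the transistor is saturated. With V_CE = 0.2 V, I_C = (V_CC − 0.2)/R_C = 8.6/2.2 = 3.91 mA.
Check: β·I_B = 80 mA > I_C = 3.91 mA, confirming saturation.

saturation; I_C ≈ 3.9 mA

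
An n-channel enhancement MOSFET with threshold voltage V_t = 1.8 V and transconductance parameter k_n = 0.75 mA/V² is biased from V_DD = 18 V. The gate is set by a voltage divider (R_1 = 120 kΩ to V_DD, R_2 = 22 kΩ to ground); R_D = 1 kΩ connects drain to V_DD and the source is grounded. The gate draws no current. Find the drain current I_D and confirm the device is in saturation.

V_G = V_DD·R_2/(R_1+R_2) = 18×22/142 = 2.79 V. With the source grounded, V_GS = V_G = 2.79 V.
Assume saturation: I_D = (k_n/2)(V_GS − V_t)² = (0.75/2)×(2.79 − 1.8)² = 0.375×0.989² = 0.367 mA.
V_DS = V_DD − I_D·R_D = 18 − 0.367×1 = 17.6 V.
Saturation requires V_DS ≥ V_GS − V_t = 0.989 V; 17.6 ≥ 0.989 ✓.

I_D ≈ 0.37 mA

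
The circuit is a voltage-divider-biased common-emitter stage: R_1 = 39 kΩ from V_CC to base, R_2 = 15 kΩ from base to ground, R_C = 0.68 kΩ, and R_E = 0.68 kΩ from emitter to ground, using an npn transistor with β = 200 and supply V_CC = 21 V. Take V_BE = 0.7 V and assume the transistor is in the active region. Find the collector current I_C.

I_C ≈ 7 mA

Thevenize the base divider: V_Th = V_CC·R_2/(R_1+R_2) = 21×15/54 = 5.83 V, R_Th = R_1‖R_2 = 10.8 kΩ.
Base-emitter loop: V_Th = I_B·R_Th + V_BE + (β+1)I_B·R_E, so I_B = (5.83 − 0.7) / (10.8 + 201×0.68) = 0.0348 mA.
I_C = β·I_B = 200×0.0348 = 6.96 mA, and I_E = (β+1)I_B = 6.99 mA.
V_CE = V_CC − I_C·R_C − I_E·R_E = 21 − 6.96×0.68 − 6.99×0.68 = 11.5 V.
V_CE = 11.5 V > 0.2 V confirms active-region operation.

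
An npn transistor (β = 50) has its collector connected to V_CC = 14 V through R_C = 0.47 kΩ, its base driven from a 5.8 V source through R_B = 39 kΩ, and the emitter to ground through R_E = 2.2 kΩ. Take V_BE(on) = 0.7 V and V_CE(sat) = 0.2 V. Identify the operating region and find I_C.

active; I_C ≈ 1.7 mA

Assume active. Base-emitter loop: I_B = (V_BB − V_BE)/(R_B + (β+1)R_E) = (5.8 − 0.7)/(39 + 51×2.2) = 0.0337 mA.
I_C = β·I_B = 50×0.0337 = 1.69 mA.
V_CE = V_CC − I_C·R_C − I_E·R_E = 14 − 1.69×0.47 − 1.72×2.2 = 9.42 V > V_CE(sat), so the active-region assumption holds.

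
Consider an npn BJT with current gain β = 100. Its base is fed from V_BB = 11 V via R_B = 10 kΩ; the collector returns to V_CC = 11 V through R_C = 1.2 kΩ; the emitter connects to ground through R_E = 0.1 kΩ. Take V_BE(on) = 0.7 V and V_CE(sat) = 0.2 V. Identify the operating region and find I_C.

saturation; I_C ≈ 8.2 mA

Assume active: I_B = (11 − 0.7)/(10 + 101×0.1) = 0.512 mA, I_C = β·I_B = 51.2 mA.
Then V_CE = 11 − 51.2×1.2 − 51.8×0.1 = -55.7 V < 0.2 V — the active assumption fails.
Re-solve with V_CE = 0.2 V. KCL at the emitter: V_E/R_E = (V_BB−0.7−V_E)/R_B + (V_CC−0.2−V_E)/R_C, giving V_E = 0.917 V.
I_C = (V_CC − 0.2 − V_E)/R_C = (10.8 − 0.917)/1.2 = 8.24 mA.
Check: I_B = (10.3 − 0.917)/10 = 0.938 mA, and β·I_B = 93.8 mA > I_C, confirming saturation.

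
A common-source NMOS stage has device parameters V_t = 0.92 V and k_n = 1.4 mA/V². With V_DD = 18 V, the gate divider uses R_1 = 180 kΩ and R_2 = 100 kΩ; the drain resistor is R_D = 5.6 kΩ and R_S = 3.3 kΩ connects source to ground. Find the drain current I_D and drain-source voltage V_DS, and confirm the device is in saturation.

V_G = V_DD·R_2/(R_1+R_2) = 18×100/280 = 6.43 V.
Assume saturation: I_D = (k_n/2)(V_GS − V_t)² with V_GS = V_G − I_D·R_S = 6.43 − 3.3·I_D.
Substituting gives 7.62·I_D² − 26.4·I_D + 21.2 = 0, with roots I_D = 1.26 or 2.21 mA.
The root I_D = 2.21 mA gives V_GS = -0.856 V ≤ V_t, so take I_D = 1.26 mA.
Then V_GS = 2.26 V and V_DS = V_DD − I_D(R_D+R_S) = 18 − 1.26×8.9 = 6.77 V.
Saturation requires V_DS ≥ V_GS − V_t = 1.34 V; 6.77 ≥ 1.34 ✓.

I_D ≈ 1.3 mA, V_DS ≈ 6.8 V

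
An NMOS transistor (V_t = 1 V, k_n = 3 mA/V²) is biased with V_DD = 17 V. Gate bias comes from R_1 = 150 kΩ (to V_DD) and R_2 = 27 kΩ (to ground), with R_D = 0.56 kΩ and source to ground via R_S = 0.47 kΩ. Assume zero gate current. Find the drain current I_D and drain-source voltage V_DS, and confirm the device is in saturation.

I_D ≈ 1.4 mA, V_DS ≈ 16 V

V_G = V_DD·R_2/(R_1+R_2) = 17×27/177 = 2.59 V.
Assume saturation: I_D = (k_n/2)(V_GS − V_t)² with V_GS = V_G − I_D·R_S = 2.59 − 0.47·I_D.
Substituting gives 0.331·I_D² − 3.25·I_D + 3.81 = 0, with roots I_D = 1.36 or 8.44 mA.
The root I_D = 8.44 mA gives V_GS = -1.37 V ≤ V_t, so take I_D = 1.36 mA.
Then V_GS = 1.95 V and V_DS = V_DD − I_D(R_D+R_S) = 17 − 1.36×1.03 = 15.6 V.
Saturation requires V_DS ≥ V_GS − V_t = 0.953 V; 15.6 ≥ 0.953 ✓.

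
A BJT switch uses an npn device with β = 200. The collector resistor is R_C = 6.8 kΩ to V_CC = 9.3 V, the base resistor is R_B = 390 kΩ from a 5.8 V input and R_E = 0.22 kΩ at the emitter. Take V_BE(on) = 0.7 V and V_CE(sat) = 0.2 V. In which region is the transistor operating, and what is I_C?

Assume active: I_B = (5.8 − 0.7)/(390 + 201×0.22) = 0.0117 mA, I_C = β·I_B = 2.35 mA.
Then V_CE = 9.3 − 2.35×6.8 − 2.36×0.22 = -7.19 V < 0.2 V — the active assumption fails.
Re-solve with V_CE = 0.2 V. KCL at the emitter: V_E/R_E = (V_BB−0.7−V_E)/R_B + (V_CC−0.2−V_E)/R_C, giving V_E = 0.288 V.
I_C = (V_CC − 0.2 − V_E)/R_C = (9.1 − 0.288)/6.8 = 1.3 mA.
Check: I_B = (5.1 − 0.288)/390 = 0.0123 mA, and β·I_B = 2.47 mA > I_C, confirming saturation.

saturation; I_C ≈ 1.3 mA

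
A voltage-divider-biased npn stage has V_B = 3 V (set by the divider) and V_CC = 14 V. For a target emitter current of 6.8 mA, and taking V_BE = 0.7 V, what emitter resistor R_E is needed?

V_E = V_B − V_BE = 3 − 0.7 = 2.3 V.
R_E = V_E / I_E = 2.3 / 6.8 = 0.338 kΩ.

R_E ≈ 0.34 kΩ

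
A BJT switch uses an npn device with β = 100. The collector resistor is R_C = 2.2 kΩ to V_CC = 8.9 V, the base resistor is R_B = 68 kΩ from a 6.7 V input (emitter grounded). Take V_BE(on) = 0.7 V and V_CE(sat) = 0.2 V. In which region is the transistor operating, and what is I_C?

saturation; I_C ≈ 4 mA

Assume active: I_B = (6.7 − 0.7)/68 = 0.0882 mA, giving I_C = β·I_B = 8.82 mA.
But then V_CE = 8.9 − 8.82×2.2 = -10.5 V < V_CE(sat) = 0.2 V — impossible in the active region.
So the transistor is saturated. With V_CE = 0.2 V, I_C = (V_CC − 0.2)/R_C = 8.7/2.2 = 3.95 mA.
Check: β·I_B = 8.82 mA > I_C = 3.95 mA, confirming saturation.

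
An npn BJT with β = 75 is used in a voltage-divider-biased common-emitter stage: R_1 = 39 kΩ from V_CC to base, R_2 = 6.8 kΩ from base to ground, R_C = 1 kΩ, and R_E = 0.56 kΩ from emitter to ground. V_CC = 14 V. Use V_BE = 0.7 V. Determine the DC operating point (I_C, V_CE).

I_C ≈ 2.1 mA, V_CE ≈ 11 V

Thevenize the base divider: V_Th = V_CC·R_2/(R_1+R_2) = 14×6.8/45.8 = 2.08 V, R_Th = R_1‖R_2 = 5.79 kΩ.
Base-emitter loop: V_Th = I_B·R_Th + V_BE + (β+1)I_B·R_E, so I_B = (2.08 − 0.7) / (5.79 + 76×0.56) = 0.0285 mA.
I_C = β·I_B = 75×0.0285 = 2.14 mA, and I_E = (β+1)I_B = 2.17 mA.
V_CE = V_CC − I_C·R_C − I_E·R_E = 14 − 2.14×1 − 2.17×0.56 = 10.6 V.
V_CE = 10.6 V > 0.2 V confirms active-region operation.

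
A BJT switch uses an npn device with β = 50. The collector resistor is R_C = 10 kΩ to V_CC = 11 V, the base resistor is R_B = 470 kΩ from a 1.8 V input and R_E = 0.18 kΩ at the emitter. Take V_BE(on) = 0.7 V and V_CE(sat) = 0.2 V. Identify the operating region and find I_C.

active; I_C ≈ 0.11 mA

Assume active. Base-emitter loop: I_B = (V_BB − V_BE)/(R_B + (β+1)R_E) = (1.8 − 0.7)/(470 + 51×0.18) = 0.0023 mA.
I_C = β·I_B = 50×0.0023 = 0.115 mA.
V_CE = V_CC − I_C·R_C − I_E·R_E = 11 − 0.115×10 − 0.117×0.18 = 9.83 V > V_CE(sat), so the active-region assumption holds.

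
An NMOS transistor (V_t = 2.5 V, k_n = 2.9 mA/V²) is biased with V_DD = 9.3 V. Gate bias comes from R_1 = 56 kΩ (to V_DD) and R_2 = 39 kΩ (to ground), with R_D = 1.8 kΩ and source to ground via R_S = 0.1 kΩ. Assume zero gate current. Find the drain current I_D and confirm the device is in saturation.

V_G = V_DD·R_2/(R_1+R_2) = 9.3×39/95 = 3.82 V.
Assume saturation: I_D = (k_n/2)(V_GS − V_t)² with V_GS = V_G − I_D·R_S = 3.82 − 0.1·I_D.
Substituting gives 0.0145·I_D² − 1.38·I_D + 2.52 = 0, with roots I_D = 1.86 or 93.5 mA.
The root I_D = 93.5 mA gives V_GS = -5.53 V ≤ V_t, so take I_D = 1.86 mA.
Then V_GS = 3.63 V and V_DS = V_DD − I_D(R_D+R_S) = 9.3 − 1.86×1.9 = 5.77 V.
Saturation requires V_DS ≥ V_GS − V_t = 1.13 V; 5.77 ≥ 1.13 ✓.

I_D ≈ 1.9 mA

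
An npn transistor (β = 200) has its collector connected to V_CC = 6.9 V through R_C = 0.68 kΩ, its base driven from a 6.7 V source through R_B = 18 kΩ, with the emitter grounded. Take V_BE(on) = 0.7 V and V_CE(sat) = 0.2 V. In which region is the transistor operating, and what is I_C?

saturation; I_C ≈ 9.9 mA

Assume active: I_B = (6.7 − 0.7)/18 = 0.333 mA, giving I_C = β·I_B = 66.7 mA.
But then V_CE = 6.9 − 66.7×0.68 = -38.4 V < V_CE(sat) = 0.2 V — impossible in the active region.
So the transistor is saturated. With V_CE = 0.2 V, I_C = (V_CC − 0.2)/R_C = 6.7/0.68 = 9.85 mA.
Check: β·I_B = 66.7 mA > I_C = 9.85 mA, confirming saturation.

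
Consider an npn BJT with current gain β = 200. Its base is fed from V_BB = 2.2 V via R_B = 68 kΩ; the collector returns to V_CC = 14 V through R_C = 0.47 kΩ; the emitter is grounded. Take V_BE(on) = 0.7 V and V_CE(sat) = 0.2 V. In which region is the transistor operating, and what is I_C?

Assume active. Base-emitter loop: I_B = (V_BB − V_BE)/R_B = (2.2 − 0.7)/68 = 0.0221 mA.
I_C = β·I_B = 200×0.0221 = 4.41 mA.
V_CE = V_CC − I_C·R_C = 14 − 4.41×0.47 = 11.9 V > V_CE(sat), so the active-region assumption holds.

active; I_C ≈ 4.4 mA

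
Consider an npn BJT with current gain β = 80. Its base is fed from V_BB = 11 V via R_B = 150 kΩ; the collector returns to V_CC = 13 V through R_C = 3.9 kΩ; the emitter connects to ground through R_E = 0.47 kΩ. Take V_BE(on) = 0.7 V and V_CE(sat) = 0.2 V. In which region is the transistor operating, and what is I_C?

Assume active: I_B = (11 − 0.7)/(150 + 81×0.47) = 0.0548 mA, I_C = β·I_B = 4.38 mA.
Then V_CE = 13 − 4.38×3.9 − 4.44×0.47 = -6.17 V < 0.2 V — the active assumption fails.
Re-solve with V_CE = 0.2 V. KCL at the emitter: V_E/R_E = (V_BB−0.7−V_E)/R_B + (V_CC−0.2−V_E)/R_C, giving V_E = 1.4 V.
I_C = (V_CC − 0.2 − V_E)/R_C = (12.8 − 1.4)/3.9 = 2.92 mA.
Check: I_B = (10.3 − 1.4)/150 = 0.0593 mA, and β·I_B = 4.75 mA > I_C, confirming saturation.

saturation; I_C ≈ 2.9 mA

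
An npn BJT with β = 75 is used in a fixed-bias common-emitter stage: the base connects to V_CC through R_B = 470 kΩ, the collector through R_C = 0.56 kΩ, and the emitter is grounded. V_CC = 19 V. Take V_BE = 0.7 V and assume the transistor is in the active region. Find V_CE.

Base loop: V_CC = I_B·R_B + V_BE, so I_B = (19 − 0.7)/470 kΩ = 0.0389 mA.
In the active region I_C = β·I_B = 75 × 0.0389 = 2.92 mA.
Collector loop: V_CE = V_CC − I_C·R_C = 19 − 2.92×0.56 = 17.4 V.
Since V_CE = 17.4 V > V_CE(sat) ≈ 0.2 V, the transistor is in the active region as assumed.

V_CE ≈ 17 V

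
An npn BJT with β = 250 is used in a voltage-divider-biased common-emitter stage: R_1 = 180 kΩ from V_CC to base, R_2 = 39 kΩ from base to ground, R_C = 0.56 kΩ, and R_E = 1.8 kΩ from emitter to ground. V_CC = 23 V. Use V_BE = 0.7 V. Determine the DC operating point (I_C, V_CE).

I_C ≈ 1.8 mA, V_CE ≈ 19 V

Thevenize the base divider: V_Th = V_CC·R_2/(R_1+R_2) = 23×39/219 = 4.1 V, R_Th = R_1‖R_2 = 32.1 kΩ.
Base-emitter loop: V_Th = I_B·R_Th + V_BE + (β+1)I_B·R_E, so I_B = (4.1 − 0.7) / (32.1 + 251×1.8) = 0.00702 mA.
I_C = β·I_B = 250×0.00702 = 1.75 mA, and I_E = (β+1)I_B = 1.76 mA.
V_CE = V_CC − I_C·R_C − I_E·R_E = 23 − 1.75×0.56 − 1.76×1.8 = 18.8 V.
V_CE = 18.8 V > 0.2 V confirms active-region operation.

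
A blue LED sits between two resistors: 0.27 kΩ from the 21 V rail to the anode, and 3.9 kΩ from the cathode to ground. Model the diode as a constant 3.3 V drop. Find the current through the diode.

I ≈ 4.2 mA

The two resistors are in series with the diode, so KVL gives 21 = I·0.27 + 3.3 + I·3.9.
I = (21 − 3.3) / (0.27 + 3.9) kΩ = 17.7 / 4.17 = 4.24 mA.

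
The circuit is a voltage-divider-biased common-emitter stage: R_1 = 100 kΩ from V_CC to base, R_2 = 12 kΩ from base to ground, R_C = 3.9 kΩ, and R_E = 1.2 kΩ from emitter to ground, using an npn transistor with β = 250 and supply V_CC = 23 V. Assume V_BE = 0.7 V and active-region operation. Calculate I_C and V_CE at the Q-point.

I_C ≈ 1.4 mA, V_CE ≈ 16 V

Thevenize the base divider: V_Th = V_CC·R_2/(R_1+R_2) = 23×12/112 = 2.46 V, R_Th = R_1‖R_2 = 10.7 kΩ.
Base-emitter loop: V_Th = I_B·R_Th + V_BE + (β+1)I_B·R_E, so I_B = (2.46 − 0.7) / (10.7 + 251×1.2) = 0.00566 mA.
I_C = β·I_B = 250×0.00566 = 1.41 mA, and I_E = (β+1)I_B = 1.42 mA.
V_CE = V_CC − I_C·R_C − I_E·R_E = 23 − 1.41×3.9 − 1.42×1.2 = 15.8 V.
V_CE = 15.8 V > 0.2 V confirms active-region operation.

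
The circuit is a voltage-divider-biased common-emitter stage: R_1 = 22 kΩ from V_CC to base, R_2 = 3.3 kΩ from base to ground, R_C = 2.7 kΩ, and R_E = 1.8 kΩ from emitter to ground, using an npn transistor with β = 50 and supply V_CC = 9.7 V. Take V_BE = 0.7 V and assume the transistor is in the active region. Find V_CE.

Thevenize the base divider: V_Th = V_CC·R_2/(R_1+R_2) = 9.7×3.3/25.3 = 1.27 V, R_Th = R_1‖R_2 = 2.87 kΩ.
Base-emitter loop: V_Th = I_B·R_Th + V_BE + (β+1)I_B·R_E, so I_B = (1.27 − 0.7) / (2.87 + 51×1.8) = 0.00597 mA.
I_C = β·I_B = 50×0.00597 = 0.299 mA, and I_E = (β+1)I_B = 0.304 mA.
V_CE = V_CC − I_C·R_C − I_E·R_E = 9.7 − 0.299×2.7 − 0.304×1.8 = 8.35 V.
V_CE = 8.35 V > 0.2 V confirms active-region operation.

V_CE ≈ 8.3 V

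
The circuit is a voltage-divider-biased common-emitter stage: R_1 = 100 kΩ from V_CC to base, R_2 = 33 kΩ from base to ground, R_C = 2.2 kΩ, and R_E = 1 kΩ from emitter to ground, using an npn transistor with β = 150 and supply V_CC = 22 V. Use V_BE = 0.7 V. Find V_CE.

Thevenize the base divider: V_Th = V_CC·R_2/(R_1+R_2) = 22×33/133 = 5.46 V, R_Th = R_1‖R_2 = 24.8 kΩ.
Base-emitter loop: V_Th = I_B·R_Th + V_BE + (β+1)I_B·R_E, so I_B = (5.46 − 0.7) / (24.8 + 151×1) = 0.0271 mA.
I_C = β·I_B = 150×0.0271 = 4.06 mA, and I_E = (β+1)I_B = 4.09 mA.
V_CE = V_CC − I_C·R_C − I_E·R_E = 22 − 4.06×2.2 − 4.09×1 = 8.98 V.
V_CE = 8.98 V > 0.2 V confirms active-region operation.

V_CE ≈ 9 V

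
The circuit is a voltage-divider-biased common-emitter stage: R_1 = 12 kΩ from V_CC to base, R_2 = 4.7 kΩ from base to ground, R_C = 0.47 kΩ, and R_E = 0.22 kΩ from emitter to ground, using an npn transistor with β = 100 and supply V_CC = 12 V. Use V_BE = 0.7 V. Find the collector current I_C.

I_C ≈ 10 mA

Thevenize the base divider: V_Th = V_CC·R_2/(R_1+R_2) = 12×4.7/16.7 = 3.38 V, R_Th = R_1‖R_2 = 3.38 kΩ.
Base-emitter loop: V_Th = I_B·R_Th + V_BE + (β+1)I_B·R_E, so I_B = (3.38 − 0.7) / (3.38 + 101×0.22) = 0.105 mA.
I_C = β·I_B = 100×0.105 = 10.5 mA, and I_E = (β+1)I_B = 10.6 mA.
V_CE = V_CC − I_C·R_C − I_E·R_E = 12 − 10.5×0.47 − 10.6×0.22 = 4.76 V.
V_CE = 4.76 V > 0.2 V confirms active-region operation.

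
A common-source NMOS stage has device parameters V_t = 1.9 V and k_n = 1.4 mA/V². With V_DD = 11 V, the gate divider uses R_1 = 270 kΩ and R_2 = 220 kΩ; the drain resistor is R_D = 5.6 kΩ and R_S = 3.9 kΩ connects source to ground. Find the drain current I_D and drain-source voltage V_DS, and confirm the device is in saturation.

I_D ≈ 0.55 mA, V_DS ≈ 5.8 V

V_G = V_DD·R_2/(R_1+R_2) = 11×220/490 = 4.94 V.
Assume saturation: I_D = (k_n/2)(V_GS − V_t)² with V_GS = V_G − I_D·R_S = 4.94 − 3.9·I_D.
Substituting gives 10.6·I_D² − 17.6·I_D + 6.46 = 0, with roots I_D = 0.552 or 1.1 mA.
The root I_D = 1.1 mA gives V_GS = 0.646 V ≤ V_t, so take I_D = 0.552 mA.
Then V_GS = 2.79 V and V_DS = V_DD − I_D(R_D+R_S) = 11 − 0.552×9.5 = 5.76 V.
Saturation requires V_DS ≥ V_GS − V_t = 0.888 V; 5.76 ≥ 0.888 ✓.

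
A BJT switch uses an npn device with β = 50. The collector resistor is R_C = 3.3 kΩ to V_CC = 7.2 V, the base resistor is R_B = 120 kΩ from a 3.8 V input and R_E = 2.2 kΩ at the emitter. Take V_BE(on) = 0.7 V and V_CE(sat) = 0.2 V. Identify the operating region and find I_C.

Assume active. Base-emitter loop: I_B = (V_BB − V_BE)/(R_B + (β+1)R_E) = (3.8 − 0.7)/(120 + 51×2.2) = 0.0134 mA.
I_C = β·I_B = 50×0.0134 = 0.668 mA.
V_CE = V_CC − I_C·R_C − I_E·R_E = 7.2 − 0.668×3.3 − 0.681×2.2 = 3.5 V > V_CE(sat), so the active-region assumption holds.

active; I_C ≈ 0.67 mA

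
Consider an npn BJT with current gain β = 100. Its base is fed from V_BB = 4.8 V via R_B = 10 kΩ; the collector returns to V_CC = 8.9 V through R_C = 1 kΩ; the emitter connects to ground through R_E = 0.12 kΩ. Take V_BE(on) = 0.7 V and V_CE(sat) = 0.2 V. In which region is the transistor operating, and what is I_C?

Assume active: I_B = (4.8 − 0.7)/(10 + 101×0.12) = 0.185 mA, I_C = β·I_B = 18.5 mA.
Then V_CE = 8.9 − 18.5×1 − 18.7×0.12 = -11.9 V < 0.2 V — the active assumption fails.
Re-solve with V_CE = 0.2 V. KCL at the emitter: V_E/R_E = (V_BB−0.7−V_E)/R_B + (V_CC−0.2−V_E)/R_C, giving V_E = 0.966 V.
I_C = (V_CC − 0.2 − V_E)/R_C = (8.7 − 0.966)/1 = 7.73 mA.
Check: I_B = (4.1 − 0.966)/10 = 0.313 mA, and β·I_B = 31.3 mA > I_C, confirming saturation.

saturation; I_C ≈ 7.7 mA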